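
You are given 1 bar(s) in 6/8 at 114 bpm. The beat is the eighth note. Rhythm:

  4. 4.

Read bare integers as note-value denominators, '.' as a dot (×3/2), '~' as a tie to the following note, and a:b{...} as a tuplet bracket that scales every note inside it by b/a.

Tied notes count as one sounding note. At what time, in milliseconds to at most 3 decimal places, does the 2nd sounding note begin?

1. 0.0ms @ 0 + 1578.947ms (3)
2. 1578.947ms @ 3 + 1578.947ms (3)

note 2 onset = 3b = 1578.947ms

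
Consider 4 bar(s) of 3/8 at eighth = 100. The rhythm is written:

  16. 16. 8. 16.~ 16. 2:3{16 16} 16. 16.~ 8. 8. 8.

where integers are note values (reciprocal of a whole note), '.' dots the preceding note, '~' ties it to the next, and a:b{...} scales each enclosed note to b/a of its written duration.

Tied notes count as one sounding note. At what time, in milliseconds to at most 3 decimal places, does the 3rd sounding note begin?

1. 0.0ms @ 0 + 450.0ms (3/4)
2. 450.0ms @ 3/4 + 450.0ms (3/4)
3. 900.0ms @ 3/2 + 900.0ms (3/2)
4. 1800.0ms @ 3 + 900.0ms (3/2)
5. 2700.0ms @ 9/2 + 450.0ms (3/4)
6. 3150.0ms @ 21/4 + 450.0ms (3/4)
7. 3600.0ms @ 6 + 450.0ms (3/4)
8. 4050.0ms @ 27/4 + 1350.0ms (9/4)
9. 5400.0ms @ 9 + 900.0ms (3/2)
10. 6300.0ms @ 21/2 + 900.0ms (3/2)

note 3 onset = 3/2b = 900.0ms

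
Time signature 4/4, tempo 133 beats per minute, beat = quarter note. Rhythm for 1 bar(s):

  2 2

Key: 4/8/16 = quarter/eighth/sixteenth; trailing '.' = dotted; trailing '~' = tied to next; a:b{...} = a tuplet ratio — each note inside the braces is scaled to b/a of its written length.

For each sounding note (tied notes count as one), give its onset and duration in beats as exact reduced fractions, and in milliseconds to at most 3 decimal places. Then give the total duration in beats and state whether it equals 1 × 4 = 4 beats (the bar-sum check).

1) 0.0ms=0b +902.256ms=2b
2) 902.256ms=2b +902.256ms=2b
Σ=4b of 4 (133bpm 4/4) — PASS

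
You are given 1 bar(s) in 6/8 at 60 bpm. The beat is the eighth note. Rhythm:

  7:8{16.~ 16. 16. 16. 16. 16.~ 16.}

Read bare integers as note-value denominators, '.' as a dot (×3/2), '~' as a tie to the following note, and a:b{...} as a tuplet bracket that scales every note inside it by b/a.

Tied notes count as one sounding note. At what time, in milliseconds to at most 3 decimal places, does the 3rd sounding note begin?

note 3 onset = 18/7b = 2571.429ms

1. 0.0ms @ 0 + 1714.286ms (12/7)
2. 1714.286ms @ 12/7 + 857.143ms (6/7)
3. 2571.429ms @ 18/7 + 857.143ms (6/7)
4. 3428.571ms @ 24/7 + 857.143ms (6/7)
5. 4285.714ms @ 30/7 + 1714.286ms (12/7)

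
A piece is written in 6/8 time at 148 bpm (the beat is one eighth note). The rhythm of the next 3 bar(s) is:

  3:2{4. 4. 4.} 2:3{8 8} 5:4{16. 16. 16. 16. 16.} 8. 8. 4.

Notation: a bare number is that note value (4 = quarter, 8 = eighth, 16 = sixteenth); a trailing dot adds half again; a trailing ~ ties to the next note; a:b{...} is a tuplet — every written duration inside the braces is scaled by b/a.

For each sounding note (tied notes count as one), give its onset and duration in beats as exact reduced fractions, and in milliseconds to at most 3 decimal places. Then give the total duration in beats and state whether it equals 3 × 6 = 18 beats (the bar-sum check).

1) 0.0ms=0b +810.811ms=2b
2) 810.811ms=2b +810.811ms=2b
3) 1621.622ms=4b +810.811ms=2b
4) 2432.432ms=6b +608.108ms=3/2b
5) 3040.541ms=15/2b +608.108ms=3/2b
6) 3648.649ms=9b +243.243ms=3/5b
7) 3891.892ms=48/5b +243.243ms=3/5b
8) 4135.135ms=51/5b +243.243ms=3/5b
9) 4378.378ms=54/5b +243.243ms=3/5b
10) 4621.622ms=57/5b +243.243ms=3/5b
11) 4864.865ms=12b +608.108ms=3/2b
12) 5472.973ms=27/2b +608.108ms=3/2b
13) 6081.081ms=15b +1216.216ms=3b
Σ=18b of 18 (148bpm 6/8) — PASS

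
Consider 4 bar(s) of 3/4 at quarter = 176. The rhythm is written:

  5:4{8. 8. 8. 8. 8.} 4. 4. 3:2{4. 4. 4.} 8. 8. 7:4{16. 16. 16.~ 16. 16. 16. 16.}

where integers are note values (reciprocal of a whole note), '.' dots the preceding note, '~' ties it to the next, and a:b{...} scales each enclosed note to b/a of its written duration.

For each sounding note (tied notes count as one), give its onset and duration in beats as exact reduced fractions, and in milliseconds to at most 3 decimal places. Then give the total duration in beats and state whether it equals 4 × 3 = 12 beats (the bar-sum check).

1) 0.0ms=0b +204.545ms=3/5b
2) 204.545ms=3/5b +204.545ms=3/5b
3) 409.091ms=6/5b +204.545ms=3/5b
4) 613.636ms=9/5b +204.545ms=3/5b
5) 818.182ms=12/5b +204.545ms=3/5b
6) 1022.727ms=3b +511.364ms=3/2b
7) 1534.091ms=9/2b +511.364ms=3/2b
8) 2045.455ms=6b +340.909ms=1b
9) 2386.364ms=7b +340.909ms=1b
10) 2727.273ms=8b +340.909ms=1b
11) 3068.182ms=9b +255.682ms=3/4b
12) 3323.864ms=39/4b +255.682ms=3/4b
13) 3579.545ms=21/2b +73.052ms=3/14b
14) 3652.597ms=75/7b +73.052ms=3/14b
15) 3725.649ms=153/14b +146.104ms=3/7b
16) 3871.753ms=159/14b +73.052ms=3/14b
17) 3944.805ms=81/7b +73.052ms=3/14b
18) 4017.857ms=165/14b +73.052ms=3/14b
Σ=12b of 12 (176bpm 3/4) — PASS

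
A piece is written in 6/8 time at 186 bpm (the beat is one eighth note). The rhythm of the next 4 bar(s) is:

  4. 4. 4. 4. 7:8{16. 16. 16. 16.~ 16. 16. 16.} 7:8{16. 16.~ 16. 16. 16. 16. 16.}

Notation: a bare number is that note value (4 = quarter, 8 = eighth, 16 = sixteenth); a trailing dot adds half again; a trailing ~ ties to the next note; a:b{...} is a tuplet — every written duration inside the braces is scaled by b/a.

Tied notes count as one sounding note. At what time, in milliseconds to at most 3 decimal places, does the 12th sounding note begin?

1. 0.0ms @ 0 + 967.742ms (3)
2. 967.742ms @ 3 + 967.742ms (3)
3. 1935.484ms @ 6 + 967.742ms (3)
4. 2903.226ms @ 9 + 967.742ms (3)
5. 3870.968ms @ 12 + 276.498ms (6/7)
6. 4147.465ms @ 90/7 + 276.498ms (6/7)
7. 4423.963ms @ 96/7 + 276.498ms (6/7)
8. 4700.461ms @ 102/7 + 552.995ms (12/7)
9. 5253.456ms @ 114/7 + 276.498ms (6/7)
10. 5529.954ms @ 120/7 + 276.498ms (6/7)
11. 5806.452ms @ 18 + 276.498ms (6/7)
12. 6082.949ms @ 132/7 + 552.995ms (12/7)
13. 6635.945ms @ 144/7 + 276.498ms (6/7)
14. 6912.442ms @ 150/7 + 276.498ms (6/7)
15. 7188.94ms @ 156/7 + 276.498ms (6/7)
16. 7465.438ms @ 162/7 + 276.498ms (6/7)

note 12 onset = 132/7b = 6082.949ms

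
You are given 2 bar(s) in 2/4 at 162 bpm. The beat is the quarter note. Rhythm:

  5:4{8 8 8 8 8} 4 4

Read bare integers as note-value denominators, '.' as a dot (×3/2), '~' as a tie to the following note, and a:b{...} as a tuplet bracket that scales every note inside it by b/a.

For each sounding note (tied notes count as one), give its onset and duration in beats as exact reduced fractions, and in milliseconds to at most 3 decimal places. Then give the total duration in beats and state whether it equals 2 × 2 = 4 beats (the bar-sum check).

1) 0.0ms=0b +148.148ms=2/5b
2) 148.148ms=2/5b +148.148ms=2/5b
3) 296.296ms=4/5b +148.148ms=2/5b
4) 444.444ms=6/5b +148.148ms=2/5b
5) 592.593ms=8/5b +148.148ms=2/5b
6) 740.741ms=2b +370.37ms=1b
7) 1111.111ms=3b +370.37ms=1b
Σ=4b of 4 (162bpm 2/4) — PASS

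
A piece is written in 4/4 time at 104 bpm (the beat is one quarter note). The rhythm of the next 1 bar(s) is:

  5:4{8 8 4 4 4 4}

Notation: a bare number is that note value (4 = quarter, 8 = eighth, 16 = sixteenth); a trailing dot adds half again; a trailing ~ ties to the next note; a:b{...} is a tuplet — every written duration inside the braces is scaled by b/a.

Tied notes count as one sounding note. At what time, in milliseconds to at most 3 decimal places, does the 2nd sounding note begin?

1. 0.0ms @ 0 + 230.769ms (2/5)
2. 230.769ms @ 2/5 + 230.769ms (2/5)
3. 461.538ms @ 4/5 + 461.538ms (4/5)
4. 923.077ms @ 8/5 + 461.538ms (4/5)
5. 1384.615ms @ 12/5 + 461.538ms (4/5)
6. 1846.154ms @ 16/5 + 461.538ms (4/5)

note 2 onset = 2/5b = 230.769ms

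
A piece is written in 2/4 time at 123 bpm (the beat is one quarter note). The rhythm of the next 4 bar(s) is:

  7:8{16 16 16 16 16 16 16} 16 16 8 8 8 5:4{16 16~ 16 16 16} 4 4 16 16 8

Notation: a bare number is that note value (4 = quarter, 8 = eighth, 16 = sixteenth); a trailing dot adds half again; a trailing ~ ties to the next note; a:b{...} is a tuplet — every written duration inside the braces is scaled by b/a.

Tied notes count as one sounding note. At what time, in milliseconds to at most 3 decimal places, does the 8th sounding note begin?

1. 0.0ms @ 0 + 139.373ms (2/7)
2. 139.373ms @ 2/7 + 139.373ms (2/7)
3. 278.746ms @ 4/7 + 139.373ms (2/7)
4. 418.118ms @ 6/7 + 139.373ms (2/7)
5. 557.491ms @ 8/7 + 139.373ms (2/7)
6. 696.864ms @ 10/7 + 139.373ms (2/7)
7. 836.237ms @ 12/7 + 139.373ms (2/7)
8. 975.61ms @ 2 + 121.951ms (1/4)
9. 1097.561ms @ 9/4 + 121.951ms (1/4)
10. 1219.512ms @ 5/2 + 243.902ms (1/2)
11. 1463.415ms @ 3 + 243.902ms (1/2)
12. 1707.317ms @ 7/2 + 243.902ms (1/2)
13. 1951.22ms @ 4 + 97.561ms (1/5)
14. 2048.78ms @ 21/5 + 195.122ms (2/5)
15. 2243.902ms @ 23/5 + 97.561ms (1/5)
16. 2341.463ms @ 24/5 + 97.561ms (1/5)
17. 2439.024ms @ 5 + 487.805ms (1)
18. 2926.829ms @ 6 + 487.805ms (1)
19. 3414.634ms @ 7 + 121.951ms (1/4)
20. 3536.585ms @ 29/4 + 121.951ms (1/4)
21. 3658.537ms @ 15/2 + 243.902ms (1/2)

note 8 onset = 2b = 975.61ms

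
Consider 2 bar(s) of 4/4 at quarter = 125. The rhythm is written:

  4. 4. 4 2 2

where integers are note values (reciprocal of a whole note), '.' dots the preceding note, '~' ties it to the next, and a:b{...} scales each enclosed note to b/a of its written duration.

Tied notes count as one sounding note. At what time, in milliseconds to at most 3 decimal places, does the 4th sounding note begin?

1. 0.0ms @ 0 + 720.0ms (3/2)
2. 720.0ms @ 3/2 + 720.0ms (3/2)
3. 1440.0ms @ 3 + 480.0ms (1)
4. 1920.0ms @ 4 + 960.0ms (2)
5. 2880.0ms @ 6 + 960.0ms (2)

note 4 onset = 4b = 1920.0ms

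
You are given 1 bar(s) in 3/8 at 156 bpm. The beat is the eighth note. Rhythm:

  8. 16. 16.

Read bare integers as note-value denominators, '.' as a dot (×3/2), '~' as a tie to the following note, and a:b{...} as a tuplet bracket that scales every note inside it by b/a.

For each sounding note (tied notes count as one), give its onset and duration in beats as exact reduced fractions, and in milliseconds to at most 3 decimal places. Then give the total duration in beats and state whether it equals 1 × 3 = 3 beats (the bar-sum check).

1) 0.0ms=0b +576.923ms=3/2b
2) 576.923ms=3/2b +288.462ms=3/4b
3) 865.385ms=9/4b +288.462ms=3/4b
Σ=3b of 3 (156bpm 3/8) — PASS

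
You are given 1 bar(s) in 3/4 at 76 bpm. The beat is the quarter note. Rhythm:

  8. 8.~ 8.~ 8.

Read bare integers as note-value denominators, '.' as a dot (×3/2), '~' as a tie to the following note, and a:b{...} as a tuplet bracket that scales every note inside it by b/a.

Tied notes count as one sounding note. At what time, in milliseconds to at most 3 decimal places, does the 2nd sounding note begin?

1. 0.0ms @ 0 + 592.105ms (3/4)
2. 592.105ms @ 3/4 + 1776.316ms (9/4)

note 2 onset = 3/4b = 592.105ms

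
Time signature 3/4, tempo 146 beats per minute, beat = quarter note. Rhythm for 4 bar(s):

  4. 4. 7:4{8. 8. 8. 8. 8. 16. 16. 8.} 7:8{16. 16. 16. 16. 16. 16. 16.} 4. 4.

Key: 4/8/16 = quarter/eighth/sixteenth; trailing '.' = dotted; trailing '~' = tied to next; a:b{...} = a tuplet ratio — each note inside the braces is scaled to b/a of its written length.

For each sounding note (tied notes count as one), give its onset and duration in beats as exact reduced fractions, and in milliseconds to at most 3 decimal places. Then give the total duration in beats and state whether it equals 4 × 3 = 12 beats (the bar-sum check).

1) 0.0ms=0b +616.438ms=3/2b
2) 616.438ms=3/2b +616.438ms=3/2b
3) 1232.877ms=3b +176.125ms=3/7b
4) 1409.002ms=24/7b +176.125ms=3/7b
5) 1585.127ms=27/7b +176.125ms=3/7b
6) 1761.252ms=30/7b +176.125ms=3/7b
7) 1937.378ms=33/7b +176.125ms=3/7b
8) 2113.503ms=36/7b +88.063ms=3/14b
9) 2201.566ms=75/14b +88.063ms=3/14b
10) 2289.628ms=39/7b +176.125ms=3/7b
11) 2465.753ms=6b +176.125ms=3/7b
12) 2641.879ms=45/7b +176.125ms=3/7b
13) 2818.004ms=48/7b +176.125ms=3/7b
14) 2994.129ms=51/7b +176.125ms=3/7b
15) 3170.254ms=54/7b +176.125ms=3/7b
16) 3346.38ms=57/7b +176.125ms=3/7b
17) 3522.505ms=60/7b +176.125ms=3/7b
18) 3698.63ms=9b +616.438ms=3/2b
19) 4315.068ms=21/2b +616.438ms=3/2b
Σ=12b of 12 (146bpm 3/4) — PASS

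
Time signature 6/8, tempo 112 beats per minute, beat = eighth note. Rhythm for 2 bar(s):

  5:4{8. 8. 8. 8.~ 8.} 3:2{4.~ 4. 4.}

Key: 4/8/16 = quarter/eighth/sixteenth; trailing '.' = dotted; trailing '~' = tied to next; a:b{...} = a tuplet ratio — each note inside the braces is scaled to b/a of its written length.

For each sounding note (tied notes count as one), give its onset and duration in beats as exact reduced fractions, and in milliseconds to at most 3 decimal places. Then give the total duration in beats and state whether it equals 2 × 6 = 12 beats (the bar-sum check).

1) 0.0ms=0b +642.857ms=6/5b
2) 642.857ms=6/5b +642.857ms=6/5b
3) 1285.714ms=12/5b +642.857ms=6/5b
4) 1928.571ms=18/5b +1285.714ms=12/5b
5) 3214.286ms=6b +2142.857ms=4b
6) 5357.143ms=10b +1071.429ms=2b
Σ=12b of 12 (112bpm 6/8) — PASS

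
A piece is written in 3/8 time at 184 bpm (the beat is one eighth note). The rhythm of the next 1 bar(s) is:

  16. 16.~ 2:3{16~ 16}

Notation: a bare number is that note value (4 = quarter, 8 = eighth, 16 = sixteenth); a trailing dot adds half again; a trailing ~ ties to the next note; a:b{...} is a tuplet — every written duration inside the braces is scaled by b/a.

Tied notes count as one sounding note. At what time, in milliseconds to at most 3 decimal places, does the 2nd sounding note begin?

1. 0.0ms @ 0 + 244.565ms (3/4)
2. 244.565ms @ 3/4 + 733.696ms (9/4)

note 2 onset = 3/4b = 244.565ms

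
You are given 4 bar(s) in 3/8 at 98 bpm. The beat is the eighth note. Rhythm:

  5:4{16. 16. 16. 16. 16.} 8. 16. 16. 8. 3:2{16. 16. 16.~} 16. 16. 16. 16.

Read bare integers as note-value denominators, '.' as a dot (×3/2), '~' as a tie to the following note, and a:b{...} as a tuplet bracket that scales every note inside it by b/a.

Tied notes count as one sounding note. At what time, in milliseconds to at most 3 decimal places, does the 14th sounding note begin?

1. 0.0ms @ 0 + 367.347ms (3/5)
2. 367.347ms @ 3/5 + 367.347ms (3/5)
3. 734.694ms @ 6/5 + 367.347ms (3/5)
4. 1102.041ms @ 9/5 + 367.347ms (3/5)
5. 1469.388ms @ 12/5 + 367.347ms (3/5)
6. 1836.735ms @ 3 + 918.367ms (3/2)
7. 2755.102ms @ 9/2 + 459.184ms (3/4)
8. 3214.286ms @ 21/4 + 459.184ms (3/4)
9. 3673.469ms @ 6 + 918.367ms (3/2)
10. 4591.837ms @ 15/2 + 306.122ms (1/2)
11. 4897.959ms @ 8 + 306.122ms (1/2)
12. 5204.082ms @ 17/2 + 765.306ms (5/4)
13. 5969.388ms @ 39/4 + 459.184ms (3/4)
14. 6428.571ms @ 21/2 + 459.184ms (3/4)
15. 6887.755ms @ 45/4 + 459.184ms (3/4)

note 14 onset = 21/2b = 6428.571ms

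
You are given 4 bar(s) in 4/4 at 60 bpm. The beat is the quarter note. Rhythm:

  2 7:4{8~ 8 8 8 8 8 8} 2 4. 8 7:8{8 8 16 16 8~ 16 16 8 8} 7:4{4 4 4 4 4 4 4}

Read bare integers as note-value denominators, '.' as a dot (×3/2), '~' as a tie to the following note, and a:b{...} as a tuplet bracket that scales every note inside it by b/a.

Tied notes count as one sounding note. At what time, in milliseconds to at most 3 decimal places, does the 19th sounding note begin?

1. 0.0ms @ 0 + 2000.0ms (2)
2. 2000.0ms @ 2 + 571.429ms (4/7)
3. 2571.429ms @ 18/7 + 285.714ms (2/7)
4. 2857.143ms @ 20/7 + 285.714ms (2/7)
5. 3142.857ms @ 22/7 + 285.714ms (2/7)
6. 3428.571ms @ 24/7 + 285.714ms (2/7)
7. 3714.286ms @ 26/7 + 285.714ms (2/7)
8. 4000.0ms @ 4 + 2000.0ms (2)
9. 6000.0ms @ 6 + 1500.0ms (3/2)
10. 7500.0ms @ 15/2 + 500.0ms (1/2)
11. 8000.0ms @ 8 + 571.429ms (4/7)
12. 8571.429ms @ 60/7 + 571.429ms (4/7)
13. 9142.857ms @ 64/7 + 285.714ms (2/7)
14. 9428.571ms @ 66/7 + 285.714ms (2/7)
15. 9714.286ms @ 68/7 + 857.143ms (6/7)
16. 10571.429ms @ 74/7 + 285.714ms (2/7)
17. 10857.143ms @ 76/7 + 571.429ms (4/7)
18. 11428.571ms @ 80/7 + 571.429ms (4/7)
19. 12000.0ms @ 12 + 571.429ms (4/7)
20. 12571.429ms @ 88/7 + 571.429ms (4/7)
21. 13142.857ms @ 92/7 + 571.429ms (4/7)
22. 13714.286ms @ 96/7 + 571.429ms (4/7)
23. 14285.714ms @ 100/7 + 571.429ms (4/7)
24. 14857.143ms @ 104/7 + 571.429ms (4/7)
25. 15428.571ms @ 108/7 + 571.429ms (4/7)

note 19 onset = 12b = 12000.0ms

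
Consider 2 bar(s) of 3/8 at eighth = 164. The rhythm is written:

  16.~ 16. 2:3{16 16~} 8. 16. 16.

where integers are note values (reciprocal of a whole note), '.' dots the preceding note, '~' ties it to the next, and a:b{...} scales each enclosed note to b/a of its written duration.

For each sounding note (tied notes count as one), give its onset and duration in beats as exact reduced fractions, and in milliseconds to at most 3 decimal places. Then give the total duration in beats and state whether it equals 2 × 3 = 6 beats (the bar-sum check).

1) 0.0ms=0b +548.78ms=3/2b
2) 548.78ms=3/2b +274.39ms=3/4b
3) 823.171ms=9/4b +823.171ms=9/4b
4) 1646.341ms=9/2b +274.39ms=3/4b
5) 1920.732ms=21/4b +274.39ms=3/4b
Σ=6b of 6 (164bpm 3/8) — PASS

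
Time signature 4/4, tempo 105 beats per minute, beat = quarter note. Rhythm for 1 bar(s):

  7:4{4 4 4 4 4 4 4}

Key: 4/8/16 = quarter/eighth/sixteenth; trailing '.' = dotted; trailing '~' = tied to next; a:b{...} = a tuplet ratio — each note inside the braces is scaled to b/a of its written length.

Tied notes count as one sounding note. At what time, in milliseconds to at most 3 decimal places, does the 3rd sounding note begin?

1. 0.0ms @ 0 + 326.531ms (4/7)
2. 326.531ms @ 4/7 + 326.531ms (4/7)
3. 653.061ms @ 8/7 + 326.531ms (4/7)
4. 979.592ms @ 12/7 + 326.531ms (4/7)
5. 1306.122ms @ 16/7 + 326.531ms (4/7)
6. 1632.653ms @ 20/7 + 326.531ms (4/7)
7. 1959.184ms @ 24/7 + 326.531ms (4/7)

note 3 onset = 8/7b = 653.061ms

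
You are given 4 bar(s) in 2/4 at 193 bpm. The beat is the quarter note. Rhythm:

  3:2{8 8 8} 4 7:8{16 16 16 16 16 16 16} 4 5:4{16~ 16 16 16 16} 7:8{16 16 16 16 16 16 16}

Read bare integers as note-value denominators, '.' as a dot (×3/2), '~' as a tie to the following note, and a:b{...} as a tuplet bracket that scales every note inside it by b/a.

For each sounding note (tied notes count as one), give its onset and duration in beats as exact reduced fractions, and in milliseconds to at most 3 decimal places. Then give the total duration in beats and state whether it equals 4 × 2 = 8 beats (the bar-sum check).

1) 0.0ms=0b +103.627ms=1/3b
2) 103.627ms=1/3b +103.627ms=1/3b
3) 207.254ms=2/3b +103.627ms=1/3b
4) 310.881ms=1b +310.881ms=1b
5) 621.762ms=2b +88.823ms=2/7b
6) 710.585ms=16/7b +88.823ms=2/7b
7) 799.408ms=18/7b +88.823ms=2/7b
8) 888.231ms=20/7b +88.823ms=2/7b
9) 977.054ms=22/7b +88.823ms=2/7b
10) 1065.877ms=24/7b +88.823ms=2/7b
11) 1154.7ms=26/7b +88.823ms=2/7b
12) 1243.523ms=4b +310.881ms=1b
13) 1554.404ms=5b +124.352ms=2/5b
14) 1678.756ms=27/5b +62.176ms=1/5b
15) 1740.933ms=28/5b +62.176ms=1/5b
16) 1803.109ms=29/5b +62.176ms=1/5b
17) 1865.285ms=6b +88.823ms=2/7b
18) 1954.108ms=44/7b +88.823ms=2/7b
19) 2042.931ms=46/7b +88.823ms=2/7b
20) 2131.754ms=48/7b +88.823ms=2/7b
21) 2220.577ms=50/7b +88.823ms=2/7b
22) 2309.4ms=52/7b +88.823ms=2/7b
23) 2398.224ms=54/7b +88.823ms=2/7b
Σ=8b of 8 (193bpm 2/4) — PASS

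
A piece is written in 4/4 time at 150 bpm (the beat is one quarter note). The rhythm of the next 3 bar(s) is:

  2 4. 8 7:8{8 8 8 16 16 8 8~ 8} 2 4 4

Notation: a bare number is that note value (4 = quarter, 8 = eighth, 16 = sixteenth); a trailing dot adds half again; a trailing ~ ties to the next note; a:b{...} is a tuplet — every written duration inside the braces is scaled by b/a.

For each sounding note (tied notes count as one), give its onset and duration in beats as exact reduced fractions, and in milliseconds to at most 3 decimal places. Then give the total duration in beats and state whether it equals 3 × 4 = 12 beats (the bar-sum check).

1) 0.0ms=0b +800.0ms=2b
2) 800.0ms=2b +600.0ms=3/2b
3) 1400.0ms=7/2b +200.0ms=1/2b
4) 1600.0ms=4b +228.571ms=4/7b
5) 1828.571ms=32/7b +228.571ms=4/7b
6) 2057.143ms=36/7b +228.571ms=4/7b
7) 2285.714ms=40/7b +114.286ms=2/7b
8) 2400.0ms=6b +114.286ms=2/7b
9) 2514.286ms=44/7b +228.571ms=4/7b
10) 2742.857ms=48/7b +457.143ms=8/7b
11) 3200.0ms=8b +800.0ms=2b
12) 4000.0ms=10b +400.0ms=1b
13) 4400.0ms=11b +400.0ms=1b
Σ=12b of 12 (150bpm 4/4) — PASS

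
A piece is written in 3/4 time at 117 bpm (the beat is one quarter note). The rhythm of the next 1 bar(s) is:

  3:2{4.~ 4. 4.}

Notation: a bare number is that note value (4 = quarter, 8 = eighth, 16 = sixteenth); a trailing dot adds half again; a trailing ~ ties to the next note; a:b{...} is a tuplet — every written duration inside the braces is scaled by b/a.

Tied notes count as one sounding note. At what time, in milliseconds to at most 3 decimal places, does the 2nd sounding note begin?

note 2 onset = 2b = 1025.641ms

1. 0.0ms @ 0 + 1025.641ms (2)
2. 1025.641ms @ 2 + 512.821ms (1)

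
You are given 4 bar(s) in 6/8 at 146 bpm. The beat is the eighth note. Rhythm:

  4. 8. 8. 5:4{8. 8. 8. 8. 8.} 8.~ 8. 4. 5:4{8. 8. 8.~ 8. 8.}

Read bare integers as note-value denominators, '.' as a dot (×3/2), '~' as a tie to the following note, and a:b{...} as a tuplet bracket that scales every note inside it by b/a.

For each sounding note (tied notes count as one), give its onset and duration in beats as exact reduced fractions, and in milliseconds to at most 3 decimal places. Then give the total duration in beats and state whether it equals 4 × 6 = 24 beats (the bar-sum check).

1) 0.0ms=0b +1232.877ms=3b
2) 1232.877ms=3b +616.438ms=3/2b
3) 1849.315ms=9/2b +616.438ms=3/2b
4) 2465.753ms=6b +493.151ms=6/5b
5) 2958.904ms=36/5b +493.151ms=6/5b
6) 3452.055ms=42/5b +493.151ms=6/5b
7) 3945.205ms=48/5b +493.151ms=6/5b
8) 4438.356ms=54/5b +493.151ms=6/5b
9) 4931.507ms=12b +1232.877ms=3b
10) 6164.384ms=15b +1232.877ms=3b
11) 7397.26ms=18b +493.151ms=6/5b
12) 7890.411ms=96/5b +493.151ms=6/5b
13) 8383.562ms=102/5b +986.301ms=12/5b
14) 9369.863ms=114/5b +493.151ms=6/5b
Σ=24b of 24 (146bpm 6/8) — PASS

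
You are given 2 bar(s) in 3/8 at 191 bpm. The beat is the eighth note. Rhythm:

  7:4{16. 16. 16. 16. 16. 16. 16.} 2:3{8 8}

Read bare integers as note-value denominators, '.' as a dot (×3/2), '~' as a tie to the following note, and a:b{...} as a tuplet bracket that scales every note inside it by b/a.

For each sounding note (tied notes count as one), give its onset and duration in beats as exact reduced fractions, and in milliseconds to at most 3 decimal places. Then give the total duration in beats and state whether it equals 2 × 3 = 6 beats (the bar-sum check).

1) 0.0ms=0b +134.63ms=3/7b
2) 134.63ms=3/7b +134.63ms=3/7b
3) 269.26ms=6/7b +134.63ms=3/7b
4) 403.889ms=9/7b +134.63ms=3/7b
5) 538.519ms=12/7b +134.63ms=3/7b
6) 673.149ms=15/7b +134.63ms=3/7b
7) 807.779ms=18/7b +134.63ms=3/7b
8) 942.408ms=3b +471.204ms=3/2b
9) 1413.613ms=9/2b +471.204ms=3/2b
Σ=6b of 6 (191bpm 3/8) — PASS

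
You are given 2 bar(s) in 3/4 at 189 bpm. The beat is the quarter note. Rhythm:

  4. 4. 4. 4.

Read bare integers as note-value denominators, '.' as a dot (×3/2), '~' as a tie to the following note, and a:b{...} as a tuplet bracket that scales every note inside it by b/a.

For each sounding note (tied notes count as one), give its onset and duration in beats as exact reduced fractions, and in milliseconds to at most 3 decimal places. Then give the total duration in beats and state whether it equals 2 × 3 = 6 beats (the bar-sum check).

1) 0.0ms=0b +476.19ms=3/2b
2) 476.19ms=3/2b +476.19ms=3/2b
3) 952.381ms=3b +476.19ms=3/2b
4) 1428.571ms=9/2b +476.19ms=3/2b
Σ=6b of 6 (189bpm 3/4) — PASS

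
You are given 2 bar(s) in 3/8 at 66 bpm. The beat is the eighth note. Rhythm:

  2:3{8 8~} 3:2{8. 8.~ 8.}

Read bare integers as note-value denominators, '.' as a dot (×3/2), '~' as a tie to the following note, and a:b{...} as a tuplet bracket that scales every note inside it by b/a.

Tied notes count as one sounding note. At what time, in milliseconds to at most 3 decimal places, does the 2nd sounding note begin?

note 2 onset = 3/2b = 1363.636ms

1. 0.0ms @ 0 + 1363.636ms (3/2)
2. 1363.636ms @ 3/2 + 2272.727ms (5/2)
3. 3636.364ms @ 4 + 1818.182ms (2)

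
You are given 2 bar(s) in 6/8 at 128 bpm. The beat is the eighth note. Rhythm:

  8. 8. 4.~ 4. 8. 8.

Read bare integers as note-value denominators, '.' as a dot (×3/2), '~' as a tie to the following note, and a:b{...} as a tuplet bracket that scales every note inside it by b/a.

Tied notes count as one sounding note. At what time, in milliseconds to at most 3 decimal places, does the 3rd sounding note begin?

note 3 onset = 3b = 1406.25ms

1. 0.0ms @ 0 + 703.125ms (3/2)
2. 703.125ms @ 3/2 + 703.125ms (3/2)
3. 1406.25ms @ 3 + 2812.5ms (6)
4. 4218.75ms @ 9 + 703.125ms (3/2)
5. 4921.875ms @ 21/2 + 703.125ms (3/2)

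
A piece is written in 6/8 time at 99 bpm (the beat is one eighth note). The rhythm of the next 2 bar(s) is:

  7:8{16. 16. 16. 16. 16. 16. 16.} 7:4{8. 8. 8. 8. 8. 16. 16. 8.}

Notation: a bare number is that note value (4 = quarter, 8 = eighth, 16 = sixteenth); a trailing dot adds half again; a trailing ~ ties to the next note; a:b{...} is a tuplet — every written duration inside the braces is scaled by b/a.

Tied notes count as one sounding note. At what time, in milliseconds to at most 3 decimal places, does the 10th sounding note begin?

note 10 onset = 54/7b = 4675.325ms

1. 0.0ms @ 0 + 519.481ms (6/7)
2. 519.481ms @ 6/7 + 519.481ms (6/7)
3. 1038.961ms @ 12/7 + 519.481ms (6/7)
4. 1558.442ms @ 18/7 + 519.481ms (6/7)
5. 2077.922ms @ 24/7 + 519.481ms (6/7)
6. 2597.403ms @ 30/7 + 519.481ms (6/7)
7. 3116.883ms @ 36/7 + 519.481ms (6/7)
8. 3636.364ms @ 6 + 519.481ms (6/7)
9. 4155.844ms @ 48/7 + 519.481ms (6/7)
10. 4675.325ms @ 54/7 + 519.481ms (6/7)
11. 5194.805ms @ 60/7 + 519.481ms (6/7)
12. 5714.286ms @ 66/7 + 519.481ms (6/7)
13. 6233.766ms @ 72/7 + 259.74ms (3/7)
14. 6493.506ms @ 75/7 + 259.74ms (3/7)
15. 6753.247ms @ 78/7 + 519.481ms (6/7)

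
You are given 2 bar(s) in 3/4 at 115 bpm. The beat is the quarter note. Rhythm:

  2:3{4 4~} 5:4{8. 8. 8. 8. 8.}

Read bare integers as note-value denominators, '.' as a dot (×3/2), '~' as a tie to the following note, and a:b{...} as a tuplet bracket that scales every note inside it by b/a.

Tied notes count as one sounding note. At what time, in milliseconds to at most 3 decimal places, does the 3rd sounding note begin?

1. 0.0ms @ 0 + 782.609ms (3/2)
2. 782.609ms @ 3/2 + 1095.652ms (21/10)
3. 1878.261ms @ 18/5 + 313.043ms (3/5)
4. 2191.304ms @ 21/5 + 313.043ms (3/5)
5. 2504.348ms @ 24/5 + 313.043ms (3/5)
6. 2817.391ms @ 27/5 + 313.043ms (3/5)

note 3 onset = 18/5b = 1878.261ms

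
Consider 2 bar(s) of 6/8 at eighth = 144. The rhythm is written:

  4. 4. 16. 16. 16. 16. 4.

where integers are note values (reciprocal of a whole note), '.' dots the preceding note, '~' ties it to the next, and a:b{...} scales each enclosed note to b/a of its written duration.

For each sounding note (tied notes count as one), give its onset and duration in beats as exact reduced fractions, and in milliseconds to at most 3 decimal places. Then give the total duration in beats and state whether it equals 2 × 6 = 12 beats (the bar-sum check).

1) 0.0ms=0b +1250.0ms=3b
2) 1250.0ms=3b +1250.0ms=3b
3) 2500.0ms=6b +312.5ms=3/4b
4) 2812.5ms=27/4b +312.5ms=3/4b
5) 3125.0ms=15/2b +312.5ms=3/4b
6) 3437.5ms=33/4b +312.5ms=3/4b
7) 3750.0ms=9b +1250.0ms=3b
Σ=12b of 12 (144bpm 6/8) — PASS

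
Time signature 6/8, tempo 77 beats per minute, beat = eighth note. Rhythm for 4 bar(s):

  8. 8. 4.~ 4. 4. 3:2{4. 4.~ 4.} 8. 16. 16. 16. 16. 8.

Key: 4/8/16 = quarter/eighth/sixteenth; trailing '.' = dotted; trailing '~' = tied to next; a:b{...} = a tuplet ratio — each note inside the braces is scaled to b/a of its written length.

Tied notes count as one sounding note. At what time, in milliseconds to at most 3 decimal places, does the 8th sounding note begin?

note 8 onset = 39/2b = 15194.805ms

1. 0.0ms @ 0 + 1168.831ms (3/2)
2. 1168.831ms @ 3/2 + 1168.831ms (3/2)
3. 2337.662ms @ 3 + 4675.325ms (6)
4. 7012.987ms @ 9 + 2337.662ms (3)
5. 9350.649ms @ 12 + 1558.442ms (2)
6. 10909.091ms @ 14 + 3116.883ms (4)
7. 14025.974ms @ 18 + 1168.831ms (3/2)
8. 15194.805ms @ 39/2 + 584.416ms (3/4)
9. 15779.221ms @ 81/4 + 584.416ms (3/4)
10. 16363.636ms @ 21 + 584.416ms (3/4)
11. 16948.052ms @ 87/4 + 584.416ms (3/4)
12. 17532.468ms @ 45/2 + 1168.831ms (3/2)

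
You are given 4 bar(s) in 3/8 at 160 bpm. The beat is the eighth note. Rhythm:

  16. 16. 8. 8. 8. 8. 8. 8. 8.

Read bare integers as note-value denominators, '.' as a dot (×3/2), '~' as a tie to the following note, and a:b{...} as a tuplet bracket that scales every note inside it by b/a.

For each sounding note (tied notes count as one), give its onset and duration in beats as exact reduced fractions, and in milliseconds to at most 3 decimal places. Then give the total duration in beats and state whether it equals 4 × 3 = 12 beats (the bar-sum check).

1) 0.0ms=0b +281.25ms=3/4b
2) 281.25ms=3/4b +281.25ms=3/4b
3) 562.5ms=3/2b +562.5ms=3/2b
4) 1125.0ms=3b +562.5ms=3/2b
5) 1687.5ms=9/2b +562.5ms=3/2b
6) 2250.0ms=6b +562.5ms=3/2b
7) 2812.5ms=15/2b +562.5ms=3/2b
8) 3375.0ms=9b +562.5ms=3/2b
9) 3937.5ms=21/2b +562.5ms=3/2b
Σ=12b of 12 (160bpm 3/8) — PASS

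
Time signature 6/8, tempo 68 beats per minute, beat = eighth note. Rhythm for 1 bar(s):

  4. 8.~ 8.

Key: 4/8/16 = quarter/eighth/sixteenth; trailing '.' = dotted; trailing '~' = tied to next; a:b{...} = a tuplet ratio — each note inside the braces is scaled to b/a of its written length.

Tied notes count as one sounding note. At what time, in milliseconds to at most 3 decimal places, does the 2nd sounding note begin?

1. 0.0ms @ 0 + 2647.059ms (3)
2. 2647.059ms @ 3 + 2647.059ms (3)

note 2 onset = 3b = 2647.059ms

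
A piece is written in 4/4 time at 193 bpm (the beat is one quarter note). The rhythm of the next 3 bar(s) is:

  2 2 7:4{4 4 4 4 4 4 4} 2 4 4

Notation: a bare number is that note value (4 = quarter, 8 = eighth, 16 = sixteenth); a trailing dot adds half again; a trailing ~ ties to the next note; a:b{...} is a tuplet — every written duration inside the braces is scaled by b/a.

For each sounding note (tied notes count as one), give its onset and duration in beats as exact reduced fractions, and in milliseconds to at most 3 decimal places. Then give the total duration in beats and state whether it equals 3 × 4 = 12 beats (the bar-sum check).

1) 0.0ms=0b +621.762ms=2b
2) 621.762ms=2b +621.762ms=2b
3) 1243.523ms=4b +177.646ms=4/7b
4) 1421.17ms=32/7b +177.646ms=4/7b
5) 1598.816ms=36/7b +177.646ms=4/7b
6) 1776.462ms=40/7b +177.646ms=4/7b
7) 1954.108ms=44/7b +177.646ms=4/7b
8) 2131.754ms=48/7b +177.646ms=4/7b
9) 2309.4ms=52/7b +177.646ms=4/7b
10) 2487.047ms=8b +621.762ms=2b
11) 3108.808ms=10b +310.881ms=1b
12) 3419.689ms=11b +310.881ms=1b
Σ=12b of 12 (193bpm 4/4) — PASS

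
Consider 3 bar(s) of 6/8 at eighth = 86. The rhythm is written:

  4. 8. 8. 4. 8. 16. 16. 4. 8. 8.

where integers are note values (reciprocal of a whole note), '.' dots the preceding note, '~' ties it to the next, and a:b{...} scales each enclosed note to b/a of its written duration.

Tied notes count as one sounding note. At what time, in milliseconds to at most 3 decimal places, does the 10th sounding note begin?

note 10 onset = 33/2b = 11511.628ms

1. 0.0ms @ 0 + 2093.023ms (3)
2. 2093.023ms @ 3 + 1046.512ms (3/2)
3. 3139.535ms @ 9/2 + 1046.512ms (3/2)
4. 4186.047ms @ 6 + 2093.023ms (3)
5. 6279.07ms @ 9 + 1046.512ms (3/2)
6. 7325.581ms @ 21/2 + 523.256ms (3/4)
7. 7848.837ms @ 45/4 + 523.256ms (3/4)
8. 8372.093ms @ 12 + 2093.023ms (3)
9. 10465.116ms @ 15 + 1046.512ms (3/2)
10. 11511.628ms @ 33/2 + 1046.512ms (3/2)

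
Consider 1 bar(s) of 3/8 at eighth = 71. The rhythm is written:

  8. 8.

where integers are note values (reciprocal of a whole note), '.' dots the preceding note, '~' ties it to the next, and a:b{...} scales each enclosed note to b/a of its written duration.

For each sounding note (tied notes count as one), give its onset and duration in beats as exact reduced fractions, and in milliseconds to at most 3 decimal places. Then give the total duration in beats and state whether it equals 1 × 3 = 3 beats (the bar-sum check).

1) 0.0ms=0b +1267.606ms=3/2b
2) 1267.606ms=3/2b +1267.606ms=3/2b
Σ=3b of 3 (71bpm 3/8) — PASS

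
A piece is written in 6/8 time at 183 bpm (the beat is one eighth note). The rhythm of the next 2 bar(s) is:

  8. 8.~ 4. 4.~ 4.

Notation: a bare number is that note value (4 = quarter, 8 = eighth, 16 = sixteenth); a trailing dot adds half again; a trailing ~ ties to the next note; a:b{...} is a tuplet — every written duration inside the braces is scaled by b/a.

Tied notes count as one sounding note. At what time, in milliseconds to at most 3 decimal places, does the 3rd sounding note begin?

1. 0.0ms @ 0 + 491.803ms (3/2)
2. 491.803ms @ 3/2 + 1475.41ms (9/2)
3. 1967.213ms @ 6 + 1967.213ms (6)

note 3 onset = 6b = 1967.213ms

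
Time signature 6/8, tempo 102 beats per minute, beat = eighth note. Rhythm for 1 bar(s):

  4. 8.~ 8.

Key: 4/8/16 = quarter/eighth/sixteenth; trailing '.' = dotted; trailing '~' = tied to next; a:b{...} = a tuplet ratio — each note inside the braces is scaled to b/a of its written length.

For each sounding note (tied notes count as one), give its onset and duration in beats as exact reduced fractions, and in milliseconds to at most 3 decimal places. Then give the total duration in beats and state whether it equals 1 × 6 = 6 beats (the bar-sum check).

1) 0.0ms=0b +1764.706ms=3b
2) 1764.706ms=3b +1764.706ms=3b
Σ=6b of 6 (102bpm 6/8) — PASS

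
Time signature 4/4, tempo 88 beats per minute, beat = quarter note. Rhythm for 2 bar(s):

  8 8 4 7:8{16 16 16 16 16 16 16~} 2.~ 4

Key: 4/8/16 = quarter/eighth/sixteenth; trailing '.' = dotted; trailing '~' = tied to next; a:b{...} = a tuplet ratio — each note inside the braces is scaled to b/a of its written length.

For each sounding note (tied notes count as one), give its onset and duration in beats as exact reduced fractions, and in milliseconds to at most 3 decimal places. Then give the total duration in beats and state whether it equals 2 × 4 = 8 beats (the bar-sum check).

1) 0.0ms=0b +340.909ms=1/2b
2) 340.909ms=1/2b +340.909ms=1/2b
3) 681.818ms=1b +681.818ms=1b
4) 1363.636ms=2b +194.805ms=2/7b
5) 1558.442ms=16/7b +194.805ms=2/7b
6) 1753.247ms=18/7b +194.805ms=2/7b
7) 1948.052ms=20/7b +194.805ms=2/7b
8) 2142.857ms=22/7b +194.805ms=2/7b
9) 2337.662ms=24/7b +194.805ms=2/7b
10) 2532.468ms=26/7b +2922.078ms=30/7b
Σ=8b of 8 (88bpm 4/4) — PASS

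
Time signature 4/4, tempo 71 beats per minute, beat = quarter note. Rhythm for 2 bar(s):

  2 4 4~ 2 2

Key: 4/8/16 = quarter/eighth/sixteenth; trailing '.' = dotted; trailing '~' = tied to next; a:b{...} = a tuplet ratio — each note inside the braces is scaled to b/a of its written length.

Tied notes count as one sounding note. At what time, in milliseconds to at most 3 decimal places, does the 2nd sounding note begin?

note 2 onset = 2b = 1690.141ms

1. 0.0ms @ 0 + 1690.141ms (2)
2. 1690.141ms @ 2 + 845.07ms (1)
3. 2535.211ms @ 3 + 2535.211ms (3)
4. 5070.423ms @ 6 + 1690.141ms (2)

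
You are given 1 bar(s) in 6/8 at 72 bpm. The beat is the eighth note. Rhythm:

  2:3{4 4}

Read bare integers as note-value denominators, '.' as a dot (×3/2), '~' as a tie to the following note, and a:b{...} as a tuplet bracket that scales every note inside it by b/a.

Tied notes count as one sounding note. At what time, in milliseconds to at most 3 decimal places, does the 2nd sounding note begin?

note 2 onset = 3b = 2500.0ms

1. 0.0ms @ 0 + 2500.0ms (3)
2. 2500.0ms @ 3 + 2500.0ms (3)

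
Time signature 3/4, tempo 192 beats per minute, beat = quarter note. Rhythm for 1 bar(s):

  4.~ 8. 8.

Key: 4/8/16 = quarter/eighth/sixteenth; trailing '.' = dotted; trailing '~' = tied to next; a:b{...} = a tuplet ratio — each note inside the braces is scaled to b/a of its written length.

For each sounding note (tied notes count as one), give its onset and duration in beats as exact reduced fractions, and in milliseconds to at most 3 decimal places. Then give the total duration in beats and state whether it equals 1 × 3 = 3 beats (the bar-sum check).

1) 0.0ms=0b +703.125ms=9/4b
2) 703.125ms=9/4b +234.375ms=3/4b
Σ=3b of 3 (192bpm 3/4) — PASS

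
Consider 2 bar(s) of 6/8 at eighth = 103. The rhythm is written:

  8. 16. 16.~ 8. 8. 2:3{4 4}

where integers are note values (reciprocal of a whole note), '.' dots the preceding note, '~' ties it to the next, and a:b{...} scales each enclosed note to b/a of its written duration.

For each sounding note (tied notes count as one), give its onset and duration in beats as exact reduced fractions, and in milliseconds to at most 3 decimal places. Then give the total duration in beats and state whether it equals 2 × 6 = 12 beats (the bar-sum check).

1) 0.0ms=0b +873.786ms=3/2b
2) 873.786ms=3/2b +436.893ms=3/4b
3) 1310.68ms=9/4b +1310.68ms=9/4b
4) 2621.359ms=9/2b +873.786ms=3/2b
5) 3495.146ms=6b +1747.573ms=3b
6) 5242.718ms=9b +1747.573ms=3b
Σ=12b of 12 (103bpm 6/8) — PASS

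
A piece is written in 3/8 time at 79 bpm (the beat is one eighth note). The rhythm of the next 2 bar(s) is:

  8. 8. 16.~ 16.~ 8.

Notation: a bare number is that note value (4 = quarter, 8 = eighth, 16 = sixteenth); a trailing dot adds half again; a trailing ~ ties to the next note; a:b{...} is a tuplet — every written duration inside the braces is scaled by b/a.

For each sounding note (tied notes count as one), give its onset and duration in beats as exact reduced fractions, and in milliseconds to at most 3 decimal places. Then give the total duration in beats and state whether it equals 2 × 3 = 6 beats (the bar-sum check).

1) 0.0ms=0b +1139.241ms=3/2b
2) 1139.241ms=3/2b +1139.241ms=3/2b
3) 2278.481ms=3b +2278.481ms=3b
Σ=6b of 6 (79bpm 3/8) — PASS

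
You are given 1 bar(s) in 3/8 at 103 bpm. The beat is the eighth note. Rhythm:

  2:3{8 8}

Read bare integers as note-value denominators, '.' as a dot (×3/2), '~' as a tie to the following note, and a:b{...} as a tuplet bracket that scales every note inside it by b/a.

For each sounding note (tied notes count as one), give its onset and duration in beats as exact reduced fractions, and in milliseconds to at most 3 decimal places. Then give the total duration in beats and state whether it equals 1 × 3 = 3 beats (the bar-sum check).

1) 0.0ms=0b +873.786ms=3/2b
2) 873.786ms=3/2b +873.786ms=3/2b
Σ=3b of 3 (103bpm 3/8) — PASS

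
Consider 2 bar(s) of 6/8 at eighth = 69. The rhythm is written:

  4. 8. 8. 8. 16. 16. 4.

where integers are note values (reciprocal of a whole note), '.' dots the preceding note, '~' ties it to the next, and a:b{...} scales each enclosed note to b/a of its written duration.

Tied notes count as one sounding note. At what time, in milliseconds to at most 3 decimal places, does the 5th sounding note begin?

note 5 onset = 15/2b = 6521.739ms

1. 0.0ms @ 0 + 2608.696ms (3)
2. 2608.696ms @ 3 + 1304.348ms (3/2)
3. 3913.043ms @ 9/2 + 1304.348ms (3/2)
4. 5217.391ms @ 6 + 1304.348ms (3/2)
5. 6521.739ms @ 15/2 + 652.174ms (3/4)
6. 7173.913ms @ 33/4 + 652.174ms (3/4)
7. 7826.087ms @ 9 + 2608.696ms (3)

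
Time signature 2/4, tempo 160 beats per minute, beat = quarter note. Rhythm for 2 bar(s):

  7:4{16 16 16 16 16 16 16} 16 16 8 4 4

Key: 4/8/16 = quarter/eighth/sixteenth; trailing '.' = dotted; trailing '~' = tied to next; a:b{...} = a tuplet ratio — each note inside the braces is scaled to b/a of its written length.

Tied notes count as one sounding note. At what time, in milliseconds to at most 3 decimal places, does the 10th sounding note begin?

1. 0.0ms @ 0 + 53.571ms (1/7)
2. 53.571ms @ 1/7 + 53.571ms (1/7)
3. 107.143ms @ 2/7 + 53.571ms (1/7)
4. 160.714ms @ 3/7 + 53.571ms (1/7)
5. 214.286ms @ 4/7 + 53.571ms (1/7)
6. 267.857ms @ 5/7 + 53.571ms (1/7)
7. 321.429ms @ 6/7 + 53.571ms (1/7)
8. 375.0ms @ 1 + 93.75ms (1/4)
9. 468.75ms @ 5/4 + 93.75ms (1/4)
10. 562.5ms @ 3/2 + 187.5ms (1/2)
11. 750.0ms @ 2 + 375.0ms (1)
12. 1125.0ms @ 3 + 375.0ms (1)

note 10 onset = 3/2b = 562.5ms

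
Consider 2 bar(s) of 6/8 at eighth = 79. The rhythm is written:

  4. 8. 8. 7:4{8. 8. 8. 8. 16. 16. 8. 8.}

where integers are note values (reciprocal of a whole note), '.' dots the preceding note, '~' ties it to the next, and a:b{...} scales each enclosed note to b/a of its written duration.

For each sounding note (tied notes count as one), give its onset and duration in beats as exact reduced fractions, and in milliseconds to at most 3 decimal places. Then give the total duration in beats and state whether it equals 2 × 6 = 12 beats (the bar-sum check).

1) 0.0ms=0b +2278.481ms=3b
2) 2278.481ms=3b +1139.241ms=3/2b
3) 3417.722ms=9/2b +1139.241ms=3/2b
4) 4556.962ms=6b +650.995ms=6/7b
5) 5207.957ms=48/7b +650.995ms=6/7b
6) 5858.951ms=54/7b +650.995ms=6/7b
7) 6509.946ms=60/7b +650.995ms=6/7b
8) 7160.94ms=66/7b +325.497ms=3/7b
9) 7486.438ms=69/7b +325.497ms=3/7b
10) 7811.935ms=72/7b +650.995ms=6/7b
11) 8462.929ms=78/7b +650.995ms=6/7b
Σ=12b of 12 (79bpm 6/8) — PASS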